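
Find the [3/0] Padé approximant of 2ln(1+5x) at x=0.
5*x*(50*x**2 - 15*x + 6)/3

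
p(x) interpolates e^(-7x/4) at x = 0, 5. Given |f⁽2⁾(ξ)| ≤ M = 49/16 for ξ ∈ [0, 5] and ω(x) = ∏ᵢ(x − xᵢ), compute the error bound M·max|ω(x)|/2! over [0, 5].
1225/128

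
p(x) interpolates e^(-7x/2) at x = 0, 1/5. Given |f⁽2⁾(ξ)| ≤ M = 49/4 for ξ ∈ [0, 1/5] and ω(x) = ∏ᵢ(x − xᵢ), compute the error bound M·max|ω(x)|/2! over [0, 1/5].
49/800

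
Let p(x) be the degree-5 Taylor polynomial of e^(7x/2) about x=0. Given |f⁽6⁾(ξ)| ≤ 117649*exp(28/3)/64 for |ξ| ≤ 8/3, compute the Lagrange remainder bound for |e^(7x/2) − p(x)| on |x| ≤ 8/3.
30118144*exp(28/3)/32805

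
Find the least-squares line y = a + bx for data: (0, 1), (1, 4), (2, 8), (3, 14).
a = 3/10, b = 43/10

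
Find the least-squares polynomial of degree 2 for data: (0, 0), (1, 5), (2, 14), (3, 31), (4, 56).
16/35 + (3/35)x + (24/7)x²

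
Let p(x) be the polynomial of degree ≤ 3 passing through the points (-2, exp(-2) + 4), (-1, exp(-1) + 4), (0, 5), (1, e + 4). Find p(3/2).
(-5 + 21*e + (29 + 35*e)*exp(2))*exp(-2)/16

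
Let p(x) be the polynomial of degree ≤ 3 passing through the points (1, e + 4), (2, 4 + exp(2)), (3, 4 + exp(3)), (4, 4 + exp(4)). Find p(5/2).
-exp(4)/16 - e/16 + 4 + 9*exp(2)/16 + 9*exp(3)/16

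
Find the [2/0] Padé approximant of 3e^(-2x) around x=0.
6*x**2 - 6*x + 3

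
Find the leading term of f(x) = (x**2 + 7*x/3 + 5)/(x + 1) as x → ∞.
x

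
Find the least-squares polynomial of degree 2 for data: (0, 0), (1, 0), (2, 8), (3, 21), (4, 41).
-6/35 + (-179/70)x + (45/14)x²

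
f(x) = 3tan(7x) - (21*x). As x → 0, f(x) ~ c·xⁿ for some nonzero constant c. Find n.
3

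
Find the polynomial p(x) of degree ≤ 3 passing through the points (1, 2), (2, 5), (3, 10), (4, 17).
x**2 + 1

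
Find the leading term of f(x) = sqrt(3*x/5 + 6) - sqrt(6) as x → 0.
sqrt(6)*x/20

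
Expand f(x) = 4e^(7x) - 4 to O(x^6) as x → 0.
28*x + 98*x**2 + 686*x**3/3 + 2401*x**4/6 + 16807*x**5/30 + O(x**6)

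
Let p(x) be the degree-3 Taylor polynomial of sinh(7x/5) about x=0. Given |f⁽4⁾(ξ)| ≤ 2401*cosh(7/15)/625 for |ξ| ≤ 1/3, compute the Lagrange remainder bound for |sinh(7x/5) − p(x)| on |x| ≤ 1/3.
2401*cosh(7/15)/1215000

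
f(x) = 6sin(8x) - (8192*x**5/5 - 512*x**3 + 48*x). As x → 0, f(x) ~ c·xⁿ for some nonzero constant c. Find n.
7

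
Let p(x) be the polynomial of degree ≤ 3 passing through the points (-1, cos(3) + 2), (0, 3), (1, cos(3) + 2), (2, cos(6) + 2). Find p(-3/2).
7*cos(3)/2 - 5*cos(6)/16 - 3/16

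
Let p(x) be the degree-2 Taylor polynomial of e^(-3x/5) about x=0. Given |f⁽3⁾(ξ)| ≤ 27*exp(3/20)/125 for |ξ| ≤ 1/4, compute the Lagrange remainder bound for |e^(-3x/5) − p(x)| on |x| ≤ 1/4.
9*exp(3/20)/16000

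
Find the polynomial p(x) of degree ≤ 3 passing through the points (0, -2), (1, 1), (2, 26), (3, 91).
3*x**3 + 2*x**2 - 2*x - 2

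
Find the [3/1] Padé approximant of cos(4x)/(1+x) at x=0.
(32*x**3/3 - 136*x**2/21 - 32*x/21 + 1)/(1 - 11*x/21)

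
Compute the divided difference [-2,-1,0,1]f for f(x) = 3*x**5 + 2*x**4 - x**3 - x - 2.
10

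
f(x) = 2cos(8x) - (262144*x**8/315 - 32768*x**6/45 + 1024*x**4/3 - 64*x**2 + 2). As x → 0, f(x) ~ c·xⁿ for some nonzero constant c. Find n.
10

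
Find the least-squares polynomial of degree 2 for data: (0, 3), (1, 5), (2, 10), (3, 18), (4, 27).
99/35 + (87/70)x + (17/14)x²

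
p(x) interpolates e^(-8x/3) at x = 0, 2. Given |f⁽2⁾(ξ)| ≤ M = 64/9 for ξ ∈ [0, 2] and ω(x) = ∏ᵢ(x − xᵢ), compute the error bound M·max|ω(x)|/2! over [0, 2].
32/9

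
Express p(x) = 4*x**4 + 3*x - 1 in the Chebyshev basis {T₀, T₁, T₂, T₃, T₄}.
(1/2)T₀ + (3)T₁ + (2)T₂ + (1/2)T₄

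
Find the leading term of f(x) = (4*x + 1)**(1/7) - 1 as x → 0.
4*x/7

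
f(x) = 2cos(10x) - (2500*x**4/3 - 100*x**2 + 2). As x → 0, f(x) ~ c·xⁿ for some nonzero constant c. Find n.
6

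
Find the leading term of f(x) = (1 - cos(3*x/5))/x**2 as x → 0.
9/50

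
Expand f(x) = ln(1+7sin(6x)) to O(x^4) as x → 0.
42*x - 882*x**2 + 24444*x**3 + O(x**4)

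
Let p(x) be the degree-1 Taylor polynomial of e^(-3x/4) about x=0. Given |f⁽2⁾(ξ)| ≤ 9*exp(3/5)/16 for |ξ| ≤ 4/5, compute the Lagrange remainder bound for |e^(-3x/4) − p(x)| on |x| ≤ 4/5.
9*exp(3/5)/50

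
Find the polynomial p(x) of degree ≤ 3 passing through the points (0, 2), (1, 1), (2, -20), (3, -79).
-3*x**3 - x**2 + 3*x + 2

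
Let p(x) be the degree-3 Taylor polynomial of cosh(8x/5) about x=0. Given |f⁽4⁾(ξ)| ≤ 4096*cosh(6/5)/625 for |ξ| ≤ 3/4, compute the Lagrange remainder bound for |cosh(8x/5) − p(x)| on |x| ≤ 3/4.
54*cosh(6/5)/625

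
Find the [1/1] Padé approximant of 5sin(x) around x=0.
5*x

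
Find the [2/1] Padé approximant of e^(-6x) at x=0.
(6*x**2 - 4*x + 1)/(2*x + 1)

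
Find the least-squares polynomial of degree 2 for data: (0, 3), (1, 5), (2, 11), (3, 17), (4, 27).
101/35 + (10/7)x + (8/7)x²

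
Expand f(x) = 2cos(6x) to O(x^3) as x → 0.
2 - 36*x**2 + O(x**3)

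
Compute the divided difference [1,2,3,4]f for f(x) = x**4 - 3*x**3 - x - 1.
7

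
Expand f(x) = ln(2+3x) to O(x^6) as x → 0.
log(2) + 3*x/2 - 9*x**2/8 + 9*x**3/8 - 81*x**4/64 + 243*x**5/160 + O(x**6)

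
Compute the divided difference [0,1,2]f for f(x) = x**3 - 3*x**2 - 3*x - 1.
0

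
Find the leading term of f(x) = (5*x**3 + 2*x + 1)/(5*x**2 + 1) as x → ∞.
x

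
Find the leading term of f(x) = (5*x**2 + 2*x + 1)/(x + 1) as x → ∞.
5*x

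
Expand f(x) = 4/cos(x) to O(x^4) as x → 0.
4 + 2*x**2 + O(x**4)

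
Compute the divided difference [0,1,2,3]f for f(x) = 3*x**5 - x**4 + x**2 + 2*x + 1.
69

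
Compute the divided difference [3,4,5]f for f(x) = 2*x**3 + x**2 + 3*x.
25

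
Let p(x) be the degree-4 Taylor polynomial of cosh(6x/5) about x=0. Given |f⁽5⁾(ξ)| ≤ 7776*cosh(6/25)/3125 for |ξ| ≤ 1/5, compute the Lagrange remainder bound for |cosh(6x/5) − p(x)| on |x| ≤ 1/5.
324*cosh(6/25)/48828125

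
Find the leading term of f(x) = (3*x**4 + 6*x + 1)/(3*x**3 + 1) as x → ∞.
x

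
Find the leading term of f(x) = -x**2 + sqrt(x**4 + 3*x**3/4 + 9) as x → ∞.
3*x/8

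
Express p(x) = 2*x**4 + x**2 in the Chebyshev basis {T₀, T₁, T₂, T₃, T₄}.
(5/4)T₀ + (3/2)T₂ + (1/4)T₄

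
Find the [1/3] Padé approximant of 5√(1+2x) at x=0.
(35*x/4 + 5)/(x**3/8 - x**2/4 + 3*x/4 + 1)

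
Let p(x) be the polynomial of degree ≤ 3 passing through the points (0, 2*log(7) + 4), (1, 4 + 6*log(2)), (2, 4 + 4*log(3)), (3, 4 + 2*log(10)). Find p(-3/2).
log(538611877086141384090327861*5**(5/8)*6**(3/4)*7**(1/8)/236118324143482260684800000) + 4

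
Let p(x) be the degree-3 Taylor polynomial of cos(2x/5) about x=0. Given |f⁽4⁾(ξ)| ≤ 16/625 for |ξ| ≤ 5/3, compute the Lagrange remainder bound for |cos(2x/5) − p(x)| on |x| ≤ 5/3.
2/243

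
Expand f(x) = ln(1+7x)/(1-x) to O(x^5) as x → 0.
7*x - 35*x**2/2 + 581*x**3/6 - 6041*x**4/12 + O(x**5)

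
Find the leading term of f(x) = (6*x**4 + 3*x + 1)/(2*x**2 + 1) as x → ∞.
3*x**2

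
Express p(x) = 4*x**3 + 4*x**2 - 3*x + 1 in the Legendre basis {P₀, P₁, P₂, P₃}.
(7/3)P₀ + (-3/5)P₁ + (8/3)P₂ + (8/5)P₃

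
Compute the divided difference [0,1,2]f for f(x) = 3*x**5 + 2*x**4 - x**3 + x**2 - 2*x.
57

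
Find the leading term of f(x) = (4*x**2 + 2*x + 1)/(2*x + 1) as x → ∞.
2*x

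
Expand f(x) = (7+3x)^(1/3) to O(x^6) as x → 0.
7**(1/3) + 7**(1/3)*x/7 - 7**(1/3)*x**2/49 + 5*7**(1/3)*x**3/1029 - 10*7**(1/3)*x**4/7203 + 22*7**(1/3)*x**5/50421 + O(x**6)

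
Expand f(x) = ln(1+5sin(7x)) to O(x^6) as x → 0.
35*x - 1225*x**2/2 + 84035*x**3/6 - 4381825*x**4/12 + 243718307*x**5/24 + O(x**6)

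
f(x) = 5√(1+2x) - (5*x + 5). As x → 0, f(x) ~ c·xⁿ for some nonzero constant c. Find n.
2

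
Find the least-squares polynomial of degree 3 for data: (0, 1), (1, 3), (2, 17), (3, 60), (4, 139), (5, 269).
8/7 + (-25/14)x + (15/14)x² + (2)x³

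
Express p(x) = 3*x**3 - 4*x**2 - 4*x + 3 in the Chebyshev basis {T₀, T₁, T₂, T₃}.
T₀ + (-7/4)T₁ + (-2)T₂ + (3/4)T₃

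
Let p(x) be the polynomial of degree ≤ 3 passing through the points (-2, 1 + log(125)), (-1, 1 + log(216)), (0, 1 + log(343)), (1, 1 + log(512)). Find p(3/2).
1 + log(226492416*2**(5/8)*3**(15/16)*5**(1/16)*7**(7/16)/4117715)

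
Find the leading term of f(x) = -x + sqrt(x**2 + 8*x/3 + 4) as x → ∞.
4/3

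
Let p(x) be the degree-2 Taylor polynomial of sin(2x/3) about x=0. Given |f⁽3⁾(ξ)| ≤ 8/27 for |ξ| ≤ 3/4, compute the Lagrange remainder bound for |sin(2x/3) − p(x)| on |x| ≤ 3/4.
1/48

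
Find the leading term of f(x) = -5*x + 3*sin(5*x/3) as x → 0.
-125*x**3/54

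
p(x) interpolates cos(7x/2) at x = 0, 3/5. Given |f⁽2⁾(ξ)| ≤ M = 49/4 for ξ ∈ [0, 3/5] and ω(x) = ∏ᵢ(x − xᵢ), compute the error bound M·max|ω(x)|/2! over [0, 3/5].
441/800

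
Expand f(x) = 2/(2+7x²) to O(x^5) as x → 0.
1 - 7*x**2/2 + 49*x**4/4 + O(x**5)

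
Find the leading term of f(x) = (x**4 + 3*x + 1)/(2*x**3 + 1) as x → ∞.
x/2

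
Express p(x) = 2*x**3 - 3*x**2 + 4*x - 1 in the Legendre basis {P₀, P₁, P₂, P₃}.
(-2)P₀ + (26/5)P₁ + (-2)P₂ + (4/5)P₃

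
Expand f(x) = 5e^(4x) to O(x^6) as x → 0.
5 + 20*x + 40*x**2 + 160*x**3/3 + 160*x**4/3 + 128*x**5/3 + O(x**6)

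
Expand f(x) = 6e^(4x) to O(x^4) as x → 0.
6 + 24*x + 48*x**2 + 64*x**3 + O(x**4)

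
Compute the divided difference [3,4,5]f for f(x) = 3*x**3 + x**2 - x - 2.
37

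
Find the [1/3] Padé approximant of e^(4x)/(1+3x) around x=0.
(8*x/5 + 1)/(104*x**3/15 - 28*x**2/5 + 3*x/5 + 1)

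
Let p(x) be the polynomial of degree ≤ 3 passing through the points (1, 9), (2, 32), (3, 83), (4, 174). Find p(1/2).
17/4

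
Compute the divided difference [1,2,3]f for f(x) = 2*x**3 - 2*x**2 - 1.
10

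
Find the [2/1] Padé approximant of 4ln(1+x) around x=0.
2*x*(x + 6)/(3*(2*x/3 + 1))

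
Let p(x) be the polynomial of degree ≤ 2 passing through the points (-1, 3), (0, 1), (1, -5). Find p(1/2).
-3/2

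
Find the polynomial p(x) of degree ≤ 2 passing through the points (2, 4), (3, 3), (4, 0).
-x**2 + 4*x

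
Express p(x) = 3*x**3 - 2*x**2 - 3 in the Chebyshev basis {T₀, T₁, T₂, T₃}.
(-4)T₀ + (9/4)T₁ - T₂ + (3/4)T₃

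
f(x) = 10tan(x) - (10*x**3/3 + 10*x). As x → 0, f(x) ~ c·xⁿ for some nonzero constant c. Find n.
5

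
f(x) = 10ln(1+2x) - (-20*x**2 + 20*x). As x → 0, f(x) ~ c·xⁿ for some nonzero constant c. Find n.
3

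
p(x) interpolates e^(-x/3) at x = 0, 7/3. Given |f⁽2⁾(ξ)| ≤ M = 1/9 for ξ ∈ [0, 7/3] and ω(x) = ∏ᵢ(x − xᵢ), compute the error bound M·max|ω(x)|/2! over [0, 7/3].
49/648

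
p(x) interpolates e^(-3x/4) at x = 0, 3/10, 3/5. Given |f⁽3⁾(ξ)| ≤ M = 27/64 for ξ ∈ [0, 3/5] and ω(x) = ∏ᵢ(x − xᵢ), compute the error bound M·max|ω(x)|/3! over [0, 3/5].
27*sqrt(3)/64000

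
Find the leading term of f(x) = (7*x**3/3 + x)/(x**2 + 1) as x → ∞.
7*x/3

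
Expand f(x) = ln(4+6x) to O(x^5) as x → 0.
log(4) + 3*x/2 - 9*x**2/8 + 9*x**3/8 - 81*x**4/64 + O(x**5)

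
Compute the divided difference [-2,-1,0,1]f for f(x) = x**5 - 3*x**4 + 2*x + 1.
11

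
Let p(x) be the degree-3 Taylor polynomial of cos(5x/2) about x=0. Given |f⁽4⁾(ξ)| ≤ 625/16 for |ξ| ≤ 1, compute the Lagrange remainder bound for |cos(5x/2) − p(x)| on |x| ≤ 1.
625/384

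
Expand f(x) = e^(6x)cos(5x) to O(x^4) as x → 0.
1 + 6*x + 11*x**2/2 - 39*x**3 + O(x**4)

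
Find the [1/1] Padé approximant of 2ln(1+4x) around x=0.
8*x/(2*x + 1)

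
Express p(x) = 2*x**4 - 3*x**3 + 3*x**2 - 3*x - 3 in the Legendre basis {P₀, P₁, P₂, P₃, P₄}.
(-8/5)P₀ + (-24/5)P₁ + (22/7)P₂ + (-6/5)P₃ + (16/35)P₄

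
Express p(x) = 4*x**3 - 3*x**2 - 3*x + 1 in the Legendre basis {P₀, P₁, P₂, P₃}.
(-3/5)P₁ + (-2)P₂ + (8/5)P₃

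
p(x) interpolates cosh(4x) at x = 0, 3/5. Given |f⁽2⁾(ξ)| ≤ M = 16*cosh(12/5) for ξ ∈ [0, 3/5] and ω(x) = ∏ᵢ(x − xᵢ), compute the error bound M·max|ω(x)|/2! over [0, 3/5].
18*cosh(12/5)/25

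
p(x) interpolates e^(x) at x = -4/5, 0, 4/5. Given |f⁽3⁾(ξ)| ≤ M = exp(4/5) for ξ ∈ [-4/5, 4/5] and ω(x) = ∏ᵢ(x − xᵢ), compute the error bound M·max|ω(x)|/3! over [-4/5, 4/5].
64*sqrt(3)*exp(4/5)/3375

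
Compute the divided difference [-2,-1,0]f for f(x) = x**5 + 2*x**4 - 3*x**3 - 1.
8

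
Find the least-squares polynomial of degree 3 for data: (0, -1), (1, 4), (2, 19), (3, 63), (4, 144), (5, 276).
-95/126 + (1217/756)x + (19/126)x² + (229/108)x³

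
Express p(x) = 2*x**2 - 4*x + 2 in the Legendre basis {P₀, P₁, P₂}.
(8/3)P₀ + (-4)P₁ + (4/3)P₂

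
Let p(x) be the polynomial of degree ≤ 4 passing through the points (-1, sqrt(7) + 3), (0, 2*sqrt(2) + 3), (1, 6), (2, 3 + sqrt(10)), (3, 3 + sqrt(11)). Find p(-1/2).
-5*sqrt(11)/128 + 7*sqrt(10)/32 + 35*sqrt(7)/128 + 87/64 + 35*sqrt(2)/16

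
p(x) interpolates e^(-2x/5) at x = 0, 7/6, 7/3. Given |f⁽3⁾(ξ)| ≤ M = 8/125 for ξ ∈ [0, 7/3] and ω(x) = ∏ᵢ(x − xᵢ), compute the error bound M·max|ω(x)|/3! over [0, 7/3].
343*sqrt(3)/91125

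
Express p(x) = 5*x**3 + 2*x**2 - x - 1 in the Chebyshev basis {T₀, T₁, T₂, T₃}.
(11/4)T₁ + T₂ + (5/4)T₃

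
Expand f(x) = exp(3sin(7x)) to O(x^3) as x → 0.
1 + 21*x + 441*x**2/2 + O(x**3)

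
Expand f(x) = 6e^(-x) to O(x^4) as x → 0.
6 - 6*x + 3*x**2 - x**3 + O(x**4)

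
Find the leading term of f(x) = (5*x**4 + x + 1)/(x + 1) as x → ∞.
5*x**3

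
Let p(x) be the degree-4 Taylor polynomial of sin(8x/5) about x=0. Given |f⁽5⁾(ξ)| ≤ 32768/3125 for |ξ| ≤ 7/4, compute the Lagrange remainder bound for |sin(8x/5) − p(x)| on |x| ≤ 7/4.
67228/46875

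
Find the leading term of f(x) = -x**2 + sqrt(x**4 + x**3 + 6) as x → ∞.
x/2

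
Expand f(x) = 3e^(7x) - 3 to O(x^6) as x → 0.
21*x + 147*x**2/2 + 343*x**3/2 + 2401*x**4/8 + 16807*x**5/40 + O(x**6)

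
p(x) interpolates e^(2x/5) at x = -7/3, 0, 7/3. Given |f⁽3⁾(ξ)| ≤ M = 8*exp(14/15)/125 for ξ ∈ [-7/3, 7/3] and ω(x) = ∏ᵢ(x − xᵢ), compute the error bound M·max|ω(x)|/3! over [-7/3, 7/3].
2744*sqrt(3)*exp(14/15)/91125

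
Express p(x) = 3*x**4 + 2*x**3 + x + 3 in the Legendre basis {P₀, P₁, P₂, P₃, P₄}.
(18/5)P₀ + (11/5)P₁ + (12/7)P₂ + (4/5)P₃ + (24/35)P₄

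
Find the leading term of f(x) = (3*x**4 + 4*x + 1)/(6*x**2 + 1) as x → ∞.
x**2/2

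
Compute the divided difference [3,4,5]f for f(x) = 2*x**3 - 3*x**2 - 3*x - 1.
21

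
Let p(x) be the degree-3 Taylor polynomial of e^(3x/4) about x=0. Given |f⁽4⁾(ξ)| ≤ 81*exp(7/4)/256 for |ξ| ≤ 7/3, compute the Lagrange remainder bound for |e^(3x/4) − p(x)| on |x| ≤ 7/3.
2401*exp(7/4)/6144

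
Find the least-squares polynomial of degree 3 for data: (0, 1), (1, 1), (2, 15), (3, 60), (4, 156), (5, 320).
41/42 + (-125/252)x + (-29/12)x² + (55/18)x³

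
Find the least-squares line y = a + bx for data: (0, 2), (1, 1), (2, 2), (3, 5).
a = 1, b = 1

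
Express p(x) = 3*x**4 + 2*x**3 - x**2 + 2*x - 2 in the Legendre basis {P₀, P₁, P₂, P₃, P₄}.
(-26/15)P₀ + (16/5)P₁ + (22/21)P₂ + (4/5)P₃ + (24/35)P₄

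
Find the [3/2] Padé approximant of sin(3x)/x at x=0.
(3 - 63*x**2/20)/(9*x**2/20 + 1)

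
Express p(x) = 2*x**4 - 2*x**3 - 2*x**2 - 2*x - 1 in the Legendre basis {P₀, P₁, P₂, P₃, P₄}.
(-19/15)P₀ + (-16/5)P₁ + (-4/21)P₂ + (-4/5)P₃ + (16/35)P₄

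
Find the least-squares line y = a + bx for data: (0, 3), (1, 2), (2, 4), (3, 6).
a = 21/10, b = 11/10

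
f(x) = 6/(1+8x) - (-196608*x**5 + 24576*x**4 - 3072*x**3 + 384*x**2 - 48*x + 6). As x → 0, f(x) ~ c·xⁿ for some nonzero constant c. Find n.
6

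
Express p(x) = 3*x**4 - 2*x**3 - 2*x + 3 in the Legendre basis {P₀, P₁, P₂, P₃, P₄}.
(18/5)P₀ + (-16/5)P₁ + (12/7)P₂ + (-4/5)P₃ + (24/35)P₄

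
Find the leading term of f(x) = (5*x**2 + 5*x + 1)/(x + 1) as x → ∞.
5*x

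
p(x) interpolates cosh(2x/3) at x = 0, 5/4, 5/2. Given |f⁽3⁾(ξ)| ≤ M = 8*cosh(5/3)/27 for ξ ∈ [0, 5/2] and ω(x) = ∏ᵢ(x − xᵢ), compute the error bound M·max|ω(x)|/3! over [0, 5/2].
125*sqrt(3)*cosh(5/3)/5832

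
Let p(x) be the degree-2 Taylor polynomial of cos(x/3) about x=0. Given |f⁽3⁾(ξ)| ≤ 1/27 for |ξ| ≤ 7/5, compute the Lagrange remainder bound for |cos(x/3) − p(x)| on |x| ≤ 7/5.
343/20250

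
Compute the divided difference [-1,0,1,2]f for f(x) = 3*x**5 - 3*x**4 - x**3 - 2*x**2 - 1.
8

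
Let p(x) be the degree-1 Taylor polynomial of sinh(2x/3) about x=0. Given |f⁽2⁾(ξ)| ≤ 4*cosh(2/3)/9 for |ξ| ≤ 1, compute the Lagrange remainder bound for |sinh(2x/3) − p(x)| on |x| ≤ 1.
2*cosh(2/3)/9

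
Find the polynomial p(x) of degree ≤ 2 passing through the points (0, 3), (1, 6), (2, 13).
2*x**2 + x + 3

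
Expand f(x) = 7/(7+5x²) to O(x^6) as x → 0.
1 - 5*x**2/7 + 25*x**4/49 + O(x**6)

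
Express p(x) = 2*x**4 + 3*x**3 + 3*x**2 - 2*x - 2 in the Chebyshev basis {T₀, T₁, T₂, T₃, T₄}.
(1/4)T₀ + (1/4)T₁ + (5/2)T₂ + (3/4)T₃ + (1/4)T₄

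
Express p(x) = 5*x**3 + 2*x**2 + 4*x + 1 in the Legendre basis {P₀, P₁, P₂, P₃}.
(5/3)P₀ + (7)P₁ + (4/3)P₂ + (2)P₃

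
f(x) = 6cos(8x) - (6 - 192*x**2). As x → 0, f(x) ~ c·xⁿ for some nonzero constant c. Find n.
4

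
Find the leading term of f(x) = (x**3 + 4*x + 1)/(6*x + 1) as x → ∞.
x**2/6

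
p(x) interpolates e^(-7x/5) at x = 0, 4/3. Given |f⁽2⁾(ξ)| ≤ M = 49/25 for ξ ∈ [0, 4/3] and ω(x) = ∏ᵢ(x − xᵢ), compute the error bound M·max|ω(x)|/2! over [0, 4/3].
98/225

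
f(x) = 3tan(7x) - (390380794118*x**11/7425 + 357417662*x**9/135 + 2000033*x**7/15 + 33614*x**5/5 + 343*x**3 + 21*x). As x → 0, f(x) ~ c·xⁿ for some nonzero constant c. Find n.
13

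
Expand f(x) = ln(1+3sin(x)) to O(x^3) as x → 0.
3*x - 9*x**2/2 + O(x**3)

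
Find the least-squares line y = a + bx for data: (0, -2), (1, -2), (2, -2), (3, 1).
a = -13/5, b = 9/10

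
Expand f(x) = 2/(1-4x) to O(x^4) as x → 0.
2 + 8*x + 32*x**2 + 128*x**3 + O(x**4)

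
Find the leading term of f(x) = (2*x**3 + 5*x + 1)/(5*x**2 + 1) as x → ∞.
2*x/5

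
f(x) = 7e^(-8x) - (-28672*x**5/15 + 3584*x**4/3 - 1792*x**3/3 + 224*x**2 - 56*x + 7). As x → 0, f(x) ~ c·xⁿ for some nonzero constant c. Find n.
6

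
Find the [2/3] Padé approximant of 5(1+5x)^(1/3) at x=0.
(875*x**2/18 + 100*x/3 + 5)/(-125*x**3/162 + 25*x**2/6 + 5*x + 1)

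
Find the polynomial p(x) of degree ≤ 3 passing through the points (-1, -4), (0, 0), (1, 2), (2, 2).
-x**2 + 3*x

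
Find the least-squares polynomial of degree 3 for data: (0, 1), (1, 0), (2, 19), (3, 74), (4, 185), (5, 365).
67/63 + (-2095/378)x + (391/252)x² + (305/108)x³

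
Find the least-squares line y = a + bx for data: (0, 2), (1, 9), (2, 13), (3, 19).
a = 5/2, b = 11/2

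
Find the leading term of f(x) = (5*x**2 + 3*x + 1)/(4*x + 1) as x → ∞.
5*x/4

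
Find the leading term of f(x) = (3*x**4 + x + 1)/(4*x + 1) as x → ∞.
3*x**3/4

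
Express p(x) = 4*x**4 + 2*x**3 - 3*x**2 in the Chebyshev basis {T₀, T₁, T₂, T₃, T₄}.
(3/2)T₁ + (1/2)T₂ + (1/2)T₃ + (1/2)T₄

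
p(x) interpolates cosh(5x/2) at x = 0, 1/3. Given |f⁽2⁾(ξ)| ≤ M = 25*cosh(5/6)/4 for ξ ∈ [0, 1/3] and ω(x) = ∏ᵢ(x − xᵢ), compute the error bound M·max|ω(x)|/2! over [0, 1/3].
25*cosh(5/6)/288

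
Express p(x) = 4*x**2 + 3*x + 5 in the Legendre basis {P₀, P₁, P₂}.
(19/3)P₀ + (3)P₁ + (8/3)P₂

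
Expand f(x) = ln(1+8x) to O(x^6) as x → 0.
8*x - 32*x**2 + 512*x**3/3 - 1024*x**4 + 32768*x**5/5 + O(x**6)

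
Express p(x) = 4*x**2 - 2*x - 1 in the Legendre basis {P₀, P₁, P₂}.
(1/3)P₀ + (-2)P₁ + (8/3)P₂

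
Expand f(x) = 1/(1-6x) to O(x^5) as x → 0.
1 + 6*x + 36*x**2 + 216*x**3 + 1296*x**4 + O(x**5)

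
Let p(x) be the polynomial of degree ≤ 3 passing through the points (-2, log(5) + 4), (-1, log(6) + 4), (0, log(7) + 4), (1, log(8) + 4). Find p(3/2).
log(384*2**(7/8)*3**(5/16)*5**(11/16)*7**(13/16)/1715) + 4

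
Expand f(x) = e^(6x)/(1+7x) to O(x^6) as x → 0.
1 - x + 25*x**2 - 139*x**3 + 1027*x**4 - 35621*x**5/5 + O(x**6)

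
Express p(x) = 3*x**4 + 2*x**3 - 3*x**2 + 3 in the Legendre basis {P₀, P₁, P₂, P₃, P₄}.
(13/5)P₀ + (6/5)P₁ + (-2/7)P₂ + (4/5)P₃ + (24/35)P₄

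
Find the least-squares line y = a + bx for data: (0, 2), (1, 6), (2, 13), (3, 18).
a = 3/2, b = 11/2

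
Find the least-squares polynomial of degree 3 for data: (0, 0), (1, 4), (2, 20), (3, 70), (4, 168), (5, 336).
4/63 + (586/189)x + (-23/9)x² + (83/27)x³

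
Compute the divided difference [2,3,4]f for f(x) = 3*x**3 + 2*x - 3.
27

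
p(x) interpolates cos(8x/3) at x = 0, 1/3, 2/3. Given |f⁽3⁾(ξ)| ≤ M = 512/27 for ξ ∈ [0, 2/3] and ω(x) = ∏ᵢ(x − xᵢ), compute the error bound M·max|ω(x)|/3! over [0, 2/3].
512*sqrt(3)/19683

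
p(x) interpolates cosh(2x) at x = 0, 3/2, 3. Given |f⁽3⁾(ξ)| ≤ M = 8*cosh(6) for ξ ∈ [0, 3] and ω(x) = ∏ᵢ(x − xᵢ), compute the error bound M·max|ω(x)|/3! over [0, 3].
sqrt(3)*cosh(6)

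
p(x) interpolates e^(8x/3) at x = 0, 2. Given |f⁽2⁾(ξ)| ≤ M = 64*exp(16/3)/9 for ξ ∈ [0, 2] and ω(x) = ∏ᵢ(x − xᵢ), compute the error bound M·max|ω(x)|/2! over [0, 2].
32*exp(16/3)/9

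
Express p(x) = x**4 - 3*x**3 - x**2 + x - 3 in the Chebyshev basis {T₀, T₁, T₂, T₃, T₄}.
(-25/8)T₀ + (-5/4)T₁ + (-3/4)T₃ + (1/8)T₄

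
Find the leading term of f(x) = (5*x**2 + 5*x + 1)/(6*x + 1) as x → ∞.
5*x/6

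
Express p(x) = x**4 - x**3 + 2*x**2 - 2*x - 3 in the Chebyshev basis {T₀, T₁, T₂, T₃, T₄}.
(-13/8)T₀ + (-11/4)T₁ + (3/2)T₂ + (-1/4)T₃ + (1/8)T₄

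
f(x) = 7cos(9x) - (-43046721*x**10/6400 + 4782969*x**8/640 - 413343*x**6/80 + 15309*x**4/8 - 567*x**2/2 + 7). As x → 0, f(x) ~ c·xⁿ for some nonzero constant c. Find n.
12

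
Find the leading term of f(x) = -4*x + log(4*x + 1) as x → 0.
-8*x**2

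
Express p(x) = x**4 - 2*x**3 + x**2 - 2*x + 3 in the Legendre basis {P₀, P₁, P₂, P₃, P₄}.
(53/15)P₀ + (-16/5)P₁ + (26/21)P₂ + (-4/5)P₃ + (8/35)P₄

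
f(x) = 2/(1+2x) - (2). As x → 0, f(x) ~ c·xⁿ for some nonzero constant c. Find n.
1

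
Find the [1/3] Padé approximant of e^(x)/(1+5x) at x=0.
(19*x/56 + 1)/(271*x**3/336 - 22*x**2/7 + 243*x/56 + 1)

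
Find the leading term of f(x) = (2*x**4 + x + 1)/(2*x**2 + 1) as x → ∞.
x**2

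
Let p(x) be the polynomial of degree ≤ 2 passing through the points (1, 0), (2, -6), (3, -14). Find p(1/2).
9/4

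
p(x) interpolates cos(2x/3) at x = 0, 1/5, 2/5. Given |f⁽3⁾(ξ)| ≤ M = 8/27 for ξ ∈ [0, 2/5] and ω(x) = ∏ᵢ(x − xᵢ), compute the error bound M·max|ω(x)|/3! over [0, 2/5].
8*sqrt(3)/91125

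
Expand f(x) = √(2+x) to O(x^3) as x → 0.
sqrt(2) + sqrt(2)*x/4 - sqrt(2)*x**2/32 + O(x**3)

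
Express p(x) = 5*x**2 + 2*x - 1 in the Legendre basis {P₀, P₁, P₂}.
(2/3)P₀ + (2)P₁ + (10/3)P₂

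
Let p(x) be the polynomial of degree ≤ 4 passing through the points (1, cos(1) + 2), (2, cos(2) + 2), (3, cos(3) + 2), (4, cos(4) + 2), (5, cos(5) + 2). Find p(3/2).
35*cos(2)/32 + 7*cos(4)/32 - 5*cos(5)/128 + 35*cos(1)/128 - 35*cos(3)/64 + 2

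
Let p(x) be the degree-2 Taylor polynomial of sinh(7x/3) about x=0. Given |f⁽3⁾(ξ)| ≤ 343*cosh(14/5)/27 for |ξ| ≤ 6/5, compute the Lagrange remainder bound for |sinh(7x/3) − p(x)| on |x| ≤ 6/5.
1372*cosh(14/5)/375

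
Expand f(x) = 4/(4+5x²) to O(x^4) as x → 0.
1 - 5*x**2/4 + O(x**4)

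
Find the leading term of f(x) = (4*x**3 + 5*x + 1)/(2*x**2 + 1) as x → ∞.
2*x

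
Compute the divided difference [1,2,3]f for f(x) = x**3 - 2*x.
6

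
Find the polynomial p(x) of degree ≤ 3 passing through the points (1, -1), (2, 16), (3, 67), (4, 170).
3*x**3 - x**2 - x - 2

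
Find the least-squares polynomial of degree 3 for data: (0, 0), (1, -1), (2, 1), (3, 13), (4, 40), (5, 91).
-1/21 + (-4/63)x + (-40/21)x² + (10/9)x³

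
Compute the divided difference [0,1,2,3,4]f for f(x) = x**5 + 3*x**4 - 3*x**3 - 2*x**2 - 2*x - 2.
13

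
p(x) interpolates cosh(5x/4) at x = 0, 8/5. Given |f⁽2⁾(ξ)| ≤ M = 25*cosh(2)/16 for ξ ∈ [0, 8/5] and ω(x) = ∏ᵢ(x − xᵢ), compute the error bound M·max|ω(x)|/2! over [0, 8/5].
cosh(2)/2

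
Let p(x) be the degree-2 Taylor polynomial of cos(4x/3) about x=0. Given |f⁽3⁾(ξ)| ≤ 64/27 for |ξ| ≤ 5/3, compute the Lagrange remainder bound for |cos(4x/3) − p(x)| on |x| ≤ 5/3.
4000/2187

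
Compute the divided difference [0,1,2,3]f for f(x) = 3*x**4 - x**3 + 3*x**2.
17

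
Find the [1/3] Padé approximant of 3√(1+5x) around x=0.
(105*x/8 + 3)/(125*x**3/64 - 25*x**2/16 + 15*x/8 + 1)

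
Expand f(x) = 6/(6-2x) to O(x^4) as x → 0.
1 + x/3 + x**2/9 + x**3/27 + O(x**4)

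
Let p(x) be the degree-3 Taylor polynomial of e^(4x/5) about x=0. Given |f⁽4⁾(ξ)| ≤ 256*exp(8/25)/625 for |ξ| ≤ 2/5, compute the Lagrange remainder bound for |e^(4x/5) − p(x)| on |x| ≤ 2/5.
512*exp(8/25)/1171875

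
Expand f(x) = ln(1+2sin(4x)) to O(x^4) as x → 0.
8*x - 32*x**2 + 448*x**3/3 + O(x**4)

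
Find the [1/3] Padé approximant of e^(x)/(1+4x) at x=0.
(15*x/44 + 1)/(169*x**3/264 - 109*x**2/44 + 147*x/44 + 1)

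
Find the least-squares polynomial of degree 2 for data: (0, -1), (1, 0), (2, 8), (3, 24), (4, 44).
-43/35 + (-61/35)x + (23/7)x²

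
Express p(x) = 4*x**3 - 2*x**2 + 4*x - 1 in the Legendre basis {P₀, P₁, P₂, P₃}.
(-5/3)P₀ + (32/5)P₁ + (-4/3)P₂ + (8/5)P₃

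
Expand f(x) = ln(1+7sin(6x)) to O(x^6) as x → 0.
42*x - 882*x**2 + 24444*x**3 - 767340*x**4 + 25694172*x**5 + O(x**6)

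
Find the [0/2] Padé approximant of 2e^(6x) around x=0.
2/(18*x**2 - 6*x + 1)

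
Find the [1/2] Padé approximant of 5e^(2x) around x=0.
(10*x/3 + 5)/(2*x**2/3 - 4*x/3 + 1)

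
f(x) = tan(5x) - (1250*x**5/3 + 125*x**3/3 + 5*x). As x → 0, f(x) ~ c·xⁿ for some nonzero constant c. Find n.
7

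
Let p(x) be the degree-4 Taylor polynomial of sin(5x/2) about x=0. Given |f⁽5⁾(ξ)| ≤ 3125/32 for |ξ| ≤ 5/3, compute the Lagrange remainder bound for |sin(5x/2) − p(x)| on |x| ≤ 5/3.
1953125/186624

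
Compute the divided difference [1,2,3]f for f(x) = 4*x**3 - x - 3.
24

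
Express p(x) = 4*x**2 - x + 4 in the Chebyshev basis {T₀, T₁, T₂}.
(6)T₀ - T₁ + (2)T₂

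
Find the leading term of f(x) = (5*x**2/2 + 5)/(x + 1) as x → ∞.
5*x/2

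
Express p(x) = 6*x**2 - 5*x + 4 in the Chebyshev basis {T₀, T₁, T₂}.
(7)T₀ + (-5)T₁ + (3)T₂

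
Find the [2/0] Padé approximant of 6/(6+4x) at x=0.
4*x**2/9 - 2*x/3 + 1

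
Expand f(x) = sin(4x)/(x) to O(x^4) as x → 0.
4 - 32*x**2/3 + O(x**4)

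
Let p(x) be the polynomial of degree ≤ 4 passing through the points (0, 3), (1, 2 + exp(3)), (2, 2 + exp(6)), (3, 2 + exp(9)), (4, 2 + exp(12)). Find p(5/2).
-5*exp(12)/128 - 5*exp(3)/32 + 259/128 + 45*exp(6)/64 + 15*exp(9)/32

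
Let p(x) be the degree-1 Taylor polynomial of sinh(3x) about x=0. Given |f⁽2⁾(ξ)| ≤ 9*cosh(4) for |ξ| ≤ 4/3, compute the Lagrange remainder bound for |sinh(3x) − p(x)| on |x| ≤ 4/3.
8*cosh(4)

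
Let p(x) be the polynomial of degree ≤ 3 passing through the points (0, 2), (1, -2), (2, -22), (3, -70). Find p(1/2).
5/4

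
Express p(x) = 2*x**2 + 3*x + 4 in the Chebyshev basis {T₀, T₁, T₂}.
(5)T₀ + (3)T₁ + T₂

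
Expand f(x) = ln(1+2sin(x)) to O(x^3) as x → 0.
2*x - 2*x**2 + O(x**3)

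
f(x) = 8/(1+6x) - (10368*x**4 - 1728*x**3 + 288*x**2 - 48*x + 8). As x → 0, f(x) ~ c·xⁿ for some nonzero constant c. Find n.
5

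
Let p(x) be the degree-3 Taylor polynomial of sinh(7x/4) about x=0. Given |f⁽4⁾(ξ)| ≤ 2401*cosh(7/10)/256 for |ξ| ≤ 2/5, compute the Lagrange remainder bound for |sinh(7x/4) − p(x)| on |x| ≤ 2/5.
2401*cosh(7/10)/240000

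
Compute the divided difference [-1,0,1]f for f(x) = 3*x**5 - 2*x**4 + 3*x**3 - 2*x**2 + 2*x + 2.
-4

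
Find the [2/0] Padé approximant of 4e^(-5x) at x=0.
50*x**2 - 20*x + 4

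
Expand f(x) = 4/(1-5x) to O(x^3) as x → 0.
4 + 20*x + 100*x**2 + O(x**3)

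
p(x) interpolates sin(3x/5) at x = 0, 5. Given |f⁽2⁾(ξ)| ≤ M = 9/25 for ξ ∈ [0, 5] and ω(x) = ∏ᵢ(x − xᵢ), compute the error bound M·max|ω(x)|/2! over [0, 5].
9/8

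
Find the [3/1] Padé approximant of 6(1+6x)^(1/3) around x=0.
(-16*x**3 + 24*x**2 + 36*x + 6)/(4*x + 1)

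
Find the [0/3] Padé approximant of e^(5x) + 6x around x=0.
1/(-6461*x**3/6 + 217*x**2/2 - 11*x + 1)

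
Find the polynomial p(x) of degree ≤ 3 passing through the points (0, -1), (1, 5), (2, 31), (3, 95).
3*x**3 + x**2 + 2*x - 1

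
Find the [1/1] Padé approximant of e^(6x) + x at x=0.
(31*x/7 + 1)/(1 - 18*x/7)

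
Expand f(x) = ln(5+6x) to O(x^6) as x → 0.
log(5) + 6*x/5 - 18*x**2/25 + 72*x**3/125 - 324*x**4/625 + 7776*x**5/15625 + O(x**6)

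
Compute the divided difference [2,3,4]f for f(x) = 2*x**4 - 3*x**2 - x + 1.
107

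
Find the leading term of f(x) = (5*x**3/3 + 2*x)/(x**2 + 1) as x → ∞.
5*x/3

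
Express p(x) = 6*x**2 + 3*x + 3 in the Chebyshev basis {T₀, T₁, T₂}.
(6)T₀ + (3)T₁ + (3)T₂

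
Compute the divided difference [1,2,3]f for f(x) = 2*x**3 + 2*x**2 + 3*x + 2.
14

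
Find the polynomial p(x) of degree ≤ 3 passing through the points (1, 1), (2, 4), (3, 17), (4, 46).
x**3 - x**2 - x + 2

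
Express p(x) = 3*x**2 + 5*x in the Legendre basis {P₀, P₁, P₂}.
P₀ + (5)P₁ + (2)P₂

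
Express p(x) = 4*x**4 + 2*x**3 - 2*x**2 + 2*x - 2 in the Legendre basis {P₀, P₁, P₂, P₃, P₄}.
(-28/15)P₀ + (16/5)P₁ + (20/21)P₂ + (4/5)P₃ + (32/35)P₄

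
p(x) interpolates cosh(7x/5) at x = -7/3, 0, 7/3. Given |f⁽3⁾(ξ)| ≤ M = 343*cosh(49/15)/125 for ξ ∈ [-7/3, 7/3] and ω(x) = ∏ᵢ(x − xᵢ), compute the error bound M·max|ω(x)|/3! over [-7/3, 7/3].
117649*sqrt(3)*cosh(49/15)/91125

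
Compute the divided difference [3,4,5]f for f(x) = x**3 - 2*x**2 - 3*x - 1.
10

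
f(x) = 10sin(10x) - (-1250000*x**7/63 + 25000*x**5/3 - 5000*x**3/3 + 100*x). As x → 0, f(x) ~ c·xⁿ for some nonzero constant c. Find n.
9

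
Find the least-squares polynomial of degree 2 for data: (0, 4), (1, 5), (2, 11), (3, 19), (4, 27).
122/35 + (10/7)x + (8/7)x²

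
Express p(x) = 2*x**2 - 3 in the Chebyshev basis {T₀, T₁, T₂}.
(-2)T₀ + T₂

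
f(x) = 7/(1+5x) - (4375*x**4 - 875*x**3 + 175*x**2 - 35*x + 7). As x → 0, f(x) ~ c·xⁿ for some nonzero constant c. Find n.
5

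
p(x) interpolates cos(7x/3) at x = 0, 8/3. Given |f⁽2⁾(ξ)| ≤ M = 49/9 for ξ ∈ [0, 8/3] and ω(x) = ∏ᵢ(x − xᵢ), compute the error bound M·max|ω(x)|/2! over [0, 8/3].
392/81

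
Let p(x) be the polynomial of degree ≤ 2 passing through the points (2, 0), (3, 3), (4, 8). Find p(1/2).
-3/4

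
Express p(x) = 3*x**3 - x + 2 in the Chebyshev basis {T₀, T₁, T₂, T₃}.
(2)T₀ + (5/4)T₁ + (3/4)T₃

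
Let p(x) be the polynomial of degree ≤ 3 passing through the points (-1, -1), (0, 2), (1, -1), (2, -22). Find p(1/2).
2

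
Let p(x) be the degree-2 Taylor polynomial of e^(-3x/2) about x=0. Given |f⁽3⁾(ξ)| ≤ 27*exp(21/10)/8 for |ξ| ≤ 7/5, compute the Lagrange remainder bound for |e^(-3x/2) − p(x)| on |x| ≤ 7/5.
3087*exp(21/10)/2000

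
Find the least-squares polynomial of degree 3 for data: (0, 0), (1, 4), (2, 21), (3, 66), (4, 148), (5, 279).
1/7 + (-1/6)x + (45/28)x² + (23/12)x³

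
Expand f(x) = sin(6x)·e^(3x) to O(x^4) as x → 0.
6*x + 18*x**2 - 9*x**3 + O(x**4)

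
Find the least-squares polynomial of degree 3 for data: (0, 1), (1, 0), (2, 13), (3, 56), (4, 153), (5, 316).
67/63 + (-332/189)x + (-152/63)x² + (83/27)x³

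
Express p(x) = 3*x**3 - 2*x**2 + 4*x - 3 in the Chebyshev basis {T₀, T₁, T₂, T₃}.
(-4)T₀ + (25/4)T₁ - T₂ + (3/4)T₃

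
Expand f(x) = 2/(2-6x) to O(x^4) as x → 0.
1 + 3*x + 9*x**2 + 27*x**3 + O(x**4)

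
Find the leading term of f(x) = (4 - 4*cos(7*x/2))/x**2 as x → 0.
49/2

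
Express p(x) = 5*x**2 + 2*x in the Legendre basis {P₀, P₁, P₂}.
(5/3)P₀ + (2)P₁ + (10/3)P₂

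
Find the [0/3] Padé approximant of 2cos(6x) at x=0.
2/(18*x**2 + 1)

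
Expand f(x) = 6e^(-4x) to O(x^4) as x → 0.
6 - 24*x + 48*x**2 - 64*x**3 + O(x**4)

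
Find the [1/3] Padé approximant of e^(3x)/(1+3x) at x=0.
(9*x/8 + 1)/(63*x**3/16 - 9*x**2/2 + 9*x/8 + 1)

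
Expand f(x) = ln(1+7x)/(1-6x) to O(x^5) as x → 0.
7*x + 35*x**2/2 + 658*x**3/3 + 2863*x**4/4 + O(x**5)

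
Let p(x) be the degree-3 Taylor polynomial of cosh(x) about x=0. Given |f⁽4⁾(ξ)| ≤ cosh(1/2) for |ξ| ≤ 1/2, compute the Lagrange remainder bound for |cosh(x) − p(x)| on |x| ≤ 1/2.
cosh(1/2)/384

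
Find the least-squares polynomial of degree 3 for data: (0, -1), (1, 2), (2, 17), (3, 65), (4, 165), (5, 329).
-44/63 + (88/189)x + (-395/252)x² + (317/108)x³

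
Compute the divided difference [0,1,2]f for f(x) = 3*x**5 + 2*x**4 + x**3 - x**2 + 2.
61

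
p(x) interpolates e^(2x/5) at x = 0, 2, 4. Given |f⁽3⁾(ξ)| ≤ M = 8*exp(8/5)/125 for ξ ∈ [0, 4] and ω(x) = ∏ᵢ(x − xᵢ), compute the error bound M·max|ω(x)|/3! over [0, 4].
64*sqrt(3)*exp(8/5)/3375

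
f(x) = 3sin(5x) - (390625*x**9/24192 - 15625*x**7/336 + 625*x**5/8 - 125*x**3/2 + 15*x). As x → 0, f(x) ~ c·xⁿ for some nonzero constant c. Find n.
11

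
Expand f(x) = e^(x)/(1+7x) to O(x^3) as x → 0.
1 - 6*x + 85*x**2/2 + O(x**3)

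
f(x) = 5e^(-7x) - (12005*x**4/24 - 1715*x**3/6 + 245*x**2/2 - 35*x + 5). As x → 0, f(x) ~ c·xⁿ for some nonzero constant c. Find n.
5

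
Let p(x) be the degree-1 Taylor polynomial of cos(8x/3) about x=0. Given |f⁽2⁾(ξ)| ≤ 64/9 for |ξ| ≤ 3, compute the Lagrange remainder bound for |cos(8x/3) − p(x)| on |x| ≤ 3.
32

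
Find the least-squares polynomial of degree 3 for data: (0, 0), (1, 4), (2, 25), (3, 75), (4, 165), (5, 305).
1/14 + (-121/84)x + (93/28)x² + (11/6)x³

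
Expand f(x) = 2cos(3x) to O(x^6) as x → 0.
2 - 9*x**2 + 27*x**4/4 + O(x**6)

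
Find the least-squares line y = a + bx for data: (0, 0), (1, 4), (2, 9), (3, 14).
a = -3/10, b = 47/10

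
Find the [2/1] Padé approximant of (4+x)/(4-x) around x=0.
(x/4 + 1)/(1 - x/4)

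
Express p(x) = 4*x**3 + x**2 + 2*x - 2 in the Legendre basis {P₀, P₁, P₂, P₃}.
(-5/3)P₀ + (22/5)P₁ + (2/3)P₂ + (8/5)P₃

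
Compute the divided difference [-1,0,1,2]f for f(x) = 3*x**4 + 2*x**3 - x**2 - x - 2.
8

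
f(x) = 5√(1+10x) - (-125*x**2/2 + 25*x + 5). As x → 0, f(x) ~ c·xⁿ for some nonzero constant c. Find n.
3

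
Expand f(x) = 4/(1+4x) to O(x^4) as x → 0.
4 - 16*x + 64*x**2 - 256*x**3 + O(x**4)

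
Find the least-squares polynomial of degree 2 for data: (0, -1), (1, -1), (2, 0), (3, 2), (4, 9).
-23/35 + (-139/70)x + (15/14)x²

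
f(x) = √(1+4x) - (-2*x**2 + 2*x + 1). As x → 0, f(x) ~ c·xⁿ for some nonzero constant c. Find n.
3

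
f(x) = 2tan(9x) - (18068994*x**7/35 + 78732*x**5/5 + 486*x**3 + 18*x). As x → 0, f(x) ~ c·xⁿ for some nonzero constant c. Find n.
9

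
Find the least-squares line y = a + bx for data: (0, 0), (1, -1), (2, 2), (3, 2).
a = -3/5, b = 9/10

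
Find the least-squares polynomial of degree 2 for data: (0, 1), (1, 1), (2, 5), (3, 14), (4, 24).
27/35 + (-87/70)x + (25/14)x²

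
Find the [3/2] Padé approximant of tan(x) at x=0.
(-x**3/15 + x)/(1 - 2*x**2/5)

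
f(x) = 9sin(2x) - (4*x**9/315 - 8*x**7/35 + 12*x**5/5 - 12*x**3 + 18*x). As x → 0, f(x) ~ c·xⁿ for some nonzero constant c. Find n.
11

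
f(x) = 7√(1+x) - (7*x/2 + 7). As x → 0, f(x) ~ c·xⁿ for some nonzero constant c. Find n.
2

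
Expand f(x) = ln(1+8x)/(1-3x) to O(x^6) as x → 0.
8*x - 8*x**2 + 440*x**3/3 - 584*x**4 + 24008*x**5/5 + O(x**6)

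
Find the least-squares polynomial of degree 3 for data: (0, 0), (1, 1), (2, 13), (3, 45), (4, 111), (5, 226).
-29/126 + (203/108)x + (-523/252)x² + (58/27)x³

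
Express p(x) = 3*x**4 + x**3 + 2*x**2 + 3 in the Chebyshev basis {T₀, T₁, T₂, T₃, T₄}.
(41/8)T₀ + (3/4)T₁ + (5/2)T₂ + (1/4)T₃ + (3/8)T₄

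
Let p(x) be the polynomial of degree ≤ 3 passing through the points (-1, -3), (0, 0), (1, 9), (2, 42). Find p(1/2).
21/8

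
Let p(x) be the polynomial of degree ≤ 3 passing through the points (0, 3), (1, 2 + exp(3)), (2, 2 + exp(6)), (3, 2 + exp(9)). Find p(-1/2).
-5*exp(9)/16 - 35*exp(3)/16 + 67/16 + 21*exp(6)/16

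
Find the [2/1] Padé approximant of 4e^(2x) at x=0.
(8*x**2/3 + 16*x/3 + 4)/(1 - 2*x/3)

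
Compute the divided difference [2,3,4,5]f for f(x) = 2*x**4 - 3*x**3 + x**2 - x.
25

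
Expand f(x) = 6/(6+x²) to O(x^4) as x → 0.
1 - x**2/6 + O(x**4)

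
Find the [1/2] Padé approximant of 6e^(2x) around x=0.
(4*x + 6)/(2*x**2/3 - 4*x/3 + 1)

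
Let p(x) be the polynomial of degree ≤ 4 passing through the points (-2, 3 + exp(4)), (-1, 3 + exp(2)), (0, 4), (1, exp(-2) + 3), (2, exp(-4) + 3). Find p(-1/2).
(-20*exp(2) + 3 + (-5*exp(4) + 60*exp(2) + 474)*exp(4))*exp(-4)/128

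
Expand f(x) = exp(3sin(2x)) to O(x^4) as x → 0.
1 + 6*x + 18*x**2 + 32*x**3 + O(x**4)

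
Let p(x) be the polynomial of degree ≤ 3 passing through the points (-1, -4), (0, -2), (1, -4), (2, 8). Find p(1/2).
-29/8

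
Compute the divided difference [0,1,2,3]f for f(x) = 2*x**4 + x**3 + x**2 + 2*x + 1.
13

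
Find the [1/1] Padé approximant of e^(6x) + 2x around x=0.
(23*x/4 + 1)/(1 - 9*x/4)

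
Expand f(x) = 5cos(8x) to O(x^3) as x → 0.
5 - 160*x**2 + O(x**3)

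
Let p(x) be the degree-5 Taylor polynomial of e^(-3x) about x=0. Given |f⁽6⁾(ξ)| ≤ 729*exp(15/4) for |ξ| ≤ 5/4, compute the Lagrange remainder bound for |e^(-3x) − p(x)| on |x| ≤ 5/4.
253125*exp(15/4)/65536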